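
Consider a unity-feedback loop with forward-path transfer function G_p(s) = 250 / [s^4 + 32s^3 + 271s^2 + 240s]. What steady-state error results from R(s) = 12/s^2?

Factoring s from the denominator leaves a polynomial with constant term 240, so the system is type 1.
K_v = lim_{s→0} s·G_p(s) = 250 / 240 = 25/24.
e_ss = 12/K_v = 12/(25/24) = 11.52.

11.52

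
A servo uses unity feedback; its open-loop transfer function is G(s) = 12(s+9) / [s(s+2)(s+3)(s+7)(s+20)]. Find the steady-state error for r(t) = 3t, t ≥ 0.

70/3

System type = 1 (one pole at s=0).
K_v = lim_{s→0} s·G(s) = 12·9 / (2·3·7·20) = 9/70.
e_ss = 3/K_v = 3/(9/70) = 70/3.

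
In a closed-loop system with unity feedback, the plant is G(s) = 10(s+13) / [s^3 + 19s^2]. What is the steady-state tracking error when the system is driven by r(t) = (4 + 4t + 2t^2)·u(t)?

Factoring s^2 from the denominator leaves a polynomial with constant term 19, so the system is type 2. Taking each input component in turn:
  • 4: tracked with zero error.
  • 4t: tracked with zero error.
  • 2t^2: e_ss = 4/K_a with K_a=130/19 → 38/65.
Total e_ss = 38/65.

38/65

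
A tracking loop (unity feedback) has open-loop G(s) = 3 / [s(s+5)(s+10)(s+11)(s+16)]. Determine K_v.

The open loop has one pole at the origin → type 1 system.
K_v = lim_{s→0} s·G(s) = 3 / (5·10·11·16) = 3/8800.

3/8800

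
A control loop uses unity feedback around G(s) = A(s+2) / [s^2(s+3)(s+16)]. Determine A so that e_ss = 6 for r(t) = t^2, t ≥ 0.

G(s) has two factors of s in the denominator, so the system is type 2.
K_a = lim_{s→0} s^2·G(s) = A·2 / (3·16) = (1/24)·A.
e_ss = 2/K_a = 6 ⇒ K_a = 1/3 ⇒ A = (1/3)/(1/24) = 8.

8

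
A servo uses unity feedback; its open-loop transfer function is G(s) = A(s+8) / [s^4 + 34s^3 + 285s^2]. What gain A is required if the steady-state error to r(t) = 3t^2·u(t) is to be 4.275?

The denominator has no term below 285s^2 — 2 poles at s=0, type 2.
K_a = lim_{s→0} s^2·G(s) = A·8 / 285 = (8/285)·A.
e_ss = 6/K_a = 4.275 ⇒ K_a = 80/57 ⇒ A = (80/57)/(8/285) = 50.

50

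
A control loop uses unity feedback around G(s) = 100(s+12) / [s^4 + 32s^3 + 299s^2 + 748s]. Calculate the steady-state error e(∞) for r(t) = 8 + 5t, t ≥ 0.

The denominator has no term below 748s — 1 pole at s=0, type 1. By superposition:
  • 8: tracked with zero error.
  • 5t: e_ss = 5/K_v with K_v=300/187 → 187/60.
Total e_ss = 187/60.

187/60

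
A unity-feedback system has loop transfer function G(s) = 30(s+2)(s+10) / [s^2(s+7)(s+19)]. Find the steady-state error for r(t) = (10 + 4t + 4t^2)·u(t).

Two free integrators in G(s): this is a type 2 system. By superposition:
  • 10: tracked with zero error.
  • 4t: tracked with zero error.
  • 4t^2: e_ss = 8/K_a with K_a=600/133 → 133/75.
Total e_ss = 133/75.

133/75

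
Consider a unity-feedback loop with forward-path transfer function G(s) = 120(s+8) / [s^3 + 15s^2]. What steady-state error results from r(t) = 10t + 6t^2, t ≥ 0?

Lowest-order denominator term is 15s^2, so the open loop has 2 poles at the origin → type 2 system. Taking each input component in turn:
  • 10t: tracked with zero error.
  • 6t^2: e_ss = 12/K_a with K_a=64 → 0.1875.
Total e_ss = 0.1875.

0.1875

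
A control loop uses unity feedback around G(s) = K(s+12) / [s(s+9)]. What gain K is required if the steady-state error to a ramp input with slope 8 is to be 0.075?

80

G(s) has one factor of s in the denominator, so the system is type 1.
K_v = lim_{s→0} s·G(s) = K·12 / (9) = (4/3)·K.
e_ss = 8/K_v = 0.075 ⇒ K_v = 320/3 ⇒ K = (320/3)/(4/3) = 80.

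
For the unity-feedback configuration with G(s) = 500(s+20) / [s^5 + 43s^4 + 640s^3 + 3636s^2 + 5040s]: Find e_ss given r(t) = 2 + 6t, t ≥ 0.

3.024

Factoring s from the denominator leaves a polynomial with constant term 5040, so the system is type 1. Taking each input component in turn:
  • 2: tracked with zero error.
  • 6t: e_ss = 6/K_v with K_v=125/63 → 3.024.
Total e_ss = 3.024.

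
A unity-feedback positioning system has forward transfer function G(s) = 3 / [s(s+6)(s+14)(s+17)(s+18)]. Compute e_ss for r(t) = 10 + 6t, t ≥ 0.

51408

G(s) has one factor of s in the denominator, so the system is type 1. By superposition:
  • 10: tracked with zero error.
  • 6t: e_ss = 6/K_v with K_v=1/8568 → 51408.
Total e_ss = 51408.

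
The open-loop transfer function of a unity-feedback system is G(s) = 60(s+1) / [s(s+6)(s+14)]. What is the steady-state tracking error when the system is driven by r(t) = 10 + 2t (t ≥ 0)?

2.8

System type = 1 (one pole at s=0). Taking each input component in turn:
  • 10: tracked with zero error.
  • 2t: e_ss = 2/K_v with K_v=5/7 → 2.8.
Total e_ss = 2.8.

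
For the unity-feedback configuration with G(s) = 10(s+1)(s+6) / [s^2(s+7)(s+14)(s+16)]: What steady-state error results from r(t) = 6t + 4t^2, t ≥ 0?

The open loop has two poles at the origin → type 2 system. Treating each term separately:
  • 6t: tracked with zero error.
  • 4t^2: e_ss = 8/K_a with K_a=15/392 → 3136/15.
Total e_ss = 3136/15.

3136/15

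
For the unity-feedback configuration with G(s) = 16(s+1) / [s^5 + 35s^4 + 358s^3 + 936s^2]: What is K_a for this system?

The denominator has no term below 936s^2 — 2 poles at s=0, type 2.
K_a = lim_{s→0} s^2·G(s) = 16·1 / 936 = 2/117.

2/117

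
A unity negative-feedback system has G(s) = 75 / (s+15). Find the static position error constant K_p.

No free integrators in G(s): this is a type 0 system.
K_p = lim_{s→0} G(s) = 75 / (15) = 5.

5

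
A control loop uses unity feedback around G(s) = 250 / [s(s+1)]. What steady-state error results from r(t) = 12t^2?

One free integrator in G(s): this is a type 1 system.
K_a = lim_{s→0} s^2·G(s) = 0; the steady-state error to this parabolic input grows without bound.

infinity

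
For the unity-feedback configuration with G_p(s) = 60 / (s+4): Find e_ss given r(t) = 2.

0.125

G_p(s) has no factors of s in the denominator, so the system is type 0.
K_p = lim_{s→0} G_p(s) = 60 / (4) = 15.
e_ss = 2/(1 + K_p) = 2/16 = 0.125.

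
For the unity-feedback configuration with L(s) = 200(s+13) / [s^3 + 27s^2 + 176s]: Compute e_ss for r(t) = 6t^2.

infinity

The denominator has no term below 176s — 1 pole at s=0, type 1.
K_a = lim_{s→0} s^2·L(s) = 0; the steady-state error to this parabolic input grows without bound.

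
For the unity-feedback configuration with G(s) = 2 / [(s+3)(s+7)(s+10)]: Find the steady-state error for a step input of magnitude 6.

The open loop has no poles at the origin → type 0 system.
K_p = lim_{s→0} G(s) = 2 / (3·7·10) = 1/105.
e_ss = 6/(1 + K_p) = 6/(106/105) = 315/53.

315/53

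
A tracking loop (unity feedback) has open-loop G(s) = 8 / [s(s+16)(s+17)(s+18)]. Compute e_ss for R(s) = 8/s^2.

One free integrator in G(s): this is a type 1 system.
K_v = lim_{s→0} s·G(s) = 8 / (16·17·18) = 1/612.
e_ss = 8/K_v = 8/(1/612) = 4896.

4896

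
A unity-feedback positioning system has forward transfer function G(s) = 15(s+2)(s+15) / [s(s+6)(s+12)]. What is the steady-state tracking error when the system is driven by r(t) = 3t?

0.48

One free integrator in G(s): this is a type 1 system.
K_v = lim_{s→0} s·G(s) = 15·2·15 / (6·12) = 6.25.
e_ss = 3/K_v = 3/6.25 = 0.48.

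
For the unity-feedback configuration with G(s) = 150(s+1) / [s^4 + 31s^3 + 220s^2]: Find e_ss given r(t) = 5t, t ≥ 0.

Lowest-order denominator term is 220s^2, so the open loop has 2 poles at the origin → type 2 system.
A type-2 system has K_v = ∞, so it tracks a ramp input with zero steady-state error.

0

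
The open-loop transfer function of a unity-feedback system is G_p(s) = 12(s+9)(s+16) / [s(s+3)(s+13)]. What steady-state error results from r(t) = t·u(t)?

13/576

System type = 1 (one pole at s=0).
K_v = lim_{s→0} s·G_p(s) = 12·9·16 / (3·13) = 576/13.
e_ss = 1/K_v = 1/(576/13) = 13/576.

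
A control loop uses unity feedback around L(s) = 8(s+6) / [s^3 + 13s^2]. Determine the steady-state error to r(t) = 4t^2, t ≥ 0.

13/6

The denominator has no term below 13s^2 — 2 poles at s=0, type 2.
K_a = lim_{s→0} s^2·L(s) = 8·6 / 13 = 48/13.
r(t) = 4t^2 gives R(s) = 8/s^3.
e_ss = 8/K_a = 8/(48/13) = 13/6.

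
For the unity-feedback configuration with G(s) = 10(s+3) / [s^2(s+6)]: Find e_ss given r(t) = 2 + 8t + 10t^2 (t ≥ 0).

System type = 2 (two poles at s=0). Taking each input component in turn:
  • 2: tracked with zero error.
  • 8t: tracked with zero error.
  • 10t^2: e_ss = 20/K_a with K_a=5 → 4.
Total e_ss = 4.

4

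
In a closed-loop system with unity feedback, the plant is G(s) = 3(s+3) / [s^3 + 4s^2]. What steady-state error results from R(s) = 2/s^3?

Lowest-order denominator term is 4s^2, so the open loop has 2 poles at the origin → type 2 system.
K_a = lim_{s→0} s^2·G(s) = 3·3 / 4 = 2.25.
r(t) = t^2 gives R(s) = 2/s^3.
e_ss = 2/K_a = 2/2.25 = 8/9.

8/9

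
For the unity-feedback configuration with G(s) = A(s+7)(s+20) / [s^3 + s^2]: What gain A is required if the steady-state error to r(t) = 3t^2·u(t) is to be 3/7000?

Lowest-order denominator term is s^2, so the open loop has 2 poles at the origin → type 2 system.
K_a = lim_{s→0} s^2·G(s) = A·7·20 / 1 = 140·A.
e_ss = 6/K_a = 3/7000 ⇒ K_a = 14000 ⇒ A = 14000/140 = 100.

100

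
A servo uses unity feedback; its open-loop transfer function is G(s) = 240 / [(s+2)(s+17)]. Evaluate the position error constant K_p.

120/17

The open loop has no poles at the origin → type 0 system.
K_p = lim_{s→0} G(s) = 240 / (2·17) = 120/17.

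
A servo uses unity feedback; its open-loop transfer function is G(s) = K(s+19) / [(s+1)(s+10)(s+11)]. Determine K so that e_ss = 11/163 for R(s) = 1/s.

80

G(s) has no factors of s in the denominator, so the system is type 0.
K_p = lim_{s→0} G(s) = K·19 / (1·10·11) = (19/110)·K.
e_ss = 1/(1 + K_p) = 11/163 ⇒ 1 + (19/110)·K = 163/11 ⇒ K = 80.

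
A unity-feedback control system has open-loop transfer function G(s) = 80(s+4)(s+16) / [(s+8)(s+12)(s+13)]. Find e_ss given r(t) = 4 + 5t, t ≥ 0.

No free integrators in G(s): this is a type 0 system. Treating each term separately:
  • 4: e_ss = 4/(1+K_p) with K_p=160/39 → 156/199.
  • 5t: a type-0 system cannot track it, e_ss → ∞.
The unbounded component dominates.

infinity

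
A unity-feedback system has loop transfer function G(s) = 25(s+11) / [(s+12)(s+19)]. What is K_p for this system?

275/228

System type = 0 (no poles at s=0).
K_p = lim_{s→0} G(s) = 25·11 / (12·19) = 275/228.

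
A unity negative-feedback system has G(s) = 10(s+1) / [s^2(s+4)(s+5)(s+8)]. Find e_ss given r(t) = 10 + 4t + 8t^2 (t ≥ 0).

G(s) has two factors of s in the denominator, so the system is type 2. Treating each term separately:
  • 10: tracked with zero error.
  • 4t: tracked with zero error.
  • 8t^2: e_ss = 16/K_a with K_a=0.0625 → 256.
Total e_ss = 256.

256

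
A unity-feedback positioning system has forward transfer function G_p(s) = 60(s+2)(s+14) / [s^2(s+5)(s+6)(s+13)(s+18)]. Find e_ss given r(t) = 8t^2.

468/7

System type = 2 (two poles at s=0).
K_a = lim_{s→0} s^2·G_p(s) = 60·2·14 / (5·6·13·18) = 28/117.
r(t) = 8t^2 gives R(s) = 16/s^3.
e_ss = 16/K_a = 16/(28/117) = 468/7.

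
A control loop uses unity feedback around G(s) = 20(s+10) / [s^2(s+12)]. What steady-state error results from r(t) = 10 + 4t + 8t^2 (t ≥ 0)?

0.96

Two free integrators in G(s): this is a type 2 system. Treating each term separately:
  • 10: tracked with zero error.
  • 4t: tracked with zero error.
  • 8t^2: e_ss = 16/K_a with K_a=50/3 → 0.96.
Total e_ss = 0.96.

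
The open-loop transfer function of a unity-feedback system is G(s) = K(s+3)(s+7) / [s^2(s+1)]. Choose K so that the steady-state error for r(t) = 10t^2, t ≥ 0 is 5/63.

Two free integrators in G(s): this is a type 2 system.
K_a = lim_{s→0} s^2·G(s) = K·3·7 / (1) = 21·K.
e_ss = 20/K_a = 5/63 ⇒ K_a = 252 ⇒ K = 252/21 = 12.

12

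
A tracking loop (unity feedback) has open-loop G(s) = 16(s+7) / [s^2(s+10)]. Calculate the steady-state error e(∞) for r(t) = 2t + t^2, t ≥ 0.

System type = 2 (two poles at s=0). Treating each term separately:
  • 2t: tracked with zero error.
  • t^2: e_ss = 2/K_a with K_a=11.2 → 5/28.
Total e_ss = 5/28.

5/28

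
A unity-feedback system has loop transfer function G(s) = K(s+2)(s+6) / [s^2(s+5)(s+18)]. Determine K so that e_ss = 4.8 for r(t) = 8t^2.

25

G(s) has two factors of s in the denominator, so the system is type 2.
K_a = lim_{s→0} s^2·G(s) = K·2·6 / (5·18) = (2/15)·K.
e_ss = 16/K_a = 4.8 ⇒ K_a = 10/3 ⇒ K = (10/3)/(2/15) = 25.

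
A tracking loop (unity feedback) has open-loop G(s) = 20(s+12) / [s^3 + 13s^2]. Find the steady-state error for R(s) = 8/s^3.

The denominator has no term below 13s^2 — 2 poles at s=0, type 2.
K_a = lim_{s→0} s^2·G(s) = 20·12 / 13 = 240/13.
r(t) = 4t^2 gives R(s) = 8/s^3.
e_ss = 8/K_a = 8/(240/13) = 13/30.

13/30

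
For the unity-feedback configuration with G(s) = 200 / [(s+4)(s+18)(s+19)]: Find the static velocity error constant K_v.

0

System type = 0 (no poles at s=0).
K_v = lim_{s→0} s·G(s) = 0 (the extra factor of s kills the finite limit).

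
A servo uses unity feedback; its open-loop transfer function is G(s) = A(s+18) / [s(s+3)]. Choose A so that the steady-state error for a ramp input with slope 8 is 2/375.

250

One free integrator in G(s): this is a type 1 system.
K_v = lim_{s→0} s·G(s) = A·18 / (3) = 6·A.
e_ss = 8/K_v = 2/375 ⇒ K_v = 1500 ⇒ A = 1500/6 = 250.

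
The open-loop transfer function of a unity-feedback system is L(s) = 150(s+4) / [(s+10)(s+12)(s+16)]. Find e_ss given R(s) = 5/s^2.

No free integrators in L(s): this is a type 0 system.
K_v = lim_{s→0} s·L(s) = 0; the steady-state error to this ramp input grows without bound.

infinity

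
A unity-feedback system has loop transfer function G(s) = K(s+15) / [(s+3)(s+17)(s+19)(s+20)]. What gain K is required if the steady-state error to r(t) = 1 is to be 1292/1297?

5

System type = 0 (no poles at s=0).
K_p = lim_{s→0} G(s) = K·15 / (3·17·19·20) = (1/1292)·K.
e_ss = 1/(1 + K_p) = 1292/1297 ⇒ 1 + (1/1292)·K = 1297/1292 ⇒ K = 5.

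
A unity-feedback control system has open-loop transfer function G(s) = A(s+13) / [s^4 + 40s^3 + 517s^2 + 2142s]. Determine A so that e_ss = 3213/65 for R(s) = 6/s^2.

20

The denominator has no term below 2142s — 1 pole at s=0, type 1.
K_v = lim_{s→0} s·G(s) = A·13 / 2142 = (13/2142)·A.
e_ss = 6/K_v = 3213/65 ⇒ K_v = 130/1071 ⇒ A = (130/1071)/(13/2142) = 20.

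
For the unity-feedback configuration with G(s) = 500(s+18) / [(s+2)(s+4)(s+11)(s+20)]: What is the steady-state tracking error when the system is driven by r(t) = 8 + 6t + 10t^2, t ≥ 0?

The open loop has no poles at the origin → type 0 system. Treating each term separately:
  • 8: e_ss = 8/(1+K_p) with K_p=225/44 → 352/269.
  • 6t: a type-0 system cannot track it, e_ss → ∞.
  • 10t^2: a type-0 system cannot track it, e_ss → ∞.
The unbounded component dominates.

infinity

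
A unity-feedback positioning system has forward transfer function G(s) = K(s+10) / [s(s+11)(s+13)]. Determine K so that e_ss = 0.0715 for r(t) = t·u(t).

200

The open loop has one pole at the origin → type 1 system.
K_v = lim_{s→0} s·G(s) = K·10 / (11·13) = (10/143)·K.
e_ss = 1/K_v = 0.0715 ⇒ K_v = 2000/143 ⇒ K = (2000/143)/(10/143) = 200.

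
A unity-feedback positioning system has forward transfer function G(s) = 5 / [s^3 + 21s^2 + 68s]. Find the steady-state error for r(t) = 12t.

163.2

The denominator has no term below 68s — 1 pole at s=0, type 1.
K_v = lim_{s→0} s·G(s) = 5 / 68 = 5/68.
e_ss = 12/K_v = 12/(5/68) = 163.2.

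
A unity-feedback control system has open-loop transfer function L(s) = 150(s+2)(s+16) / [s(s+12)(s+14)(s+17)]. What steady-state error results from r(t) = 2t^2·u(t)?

infinity

One free integrator in L(s): this is a type 1 system.
For a type-1 system K_a = 0, so e_ss to a parabolic input is unbounded.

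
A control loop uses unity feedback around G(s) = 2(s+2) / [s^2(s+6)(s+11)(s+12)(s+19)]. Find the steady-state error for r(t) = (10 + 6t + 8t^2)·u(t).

60192

System type = 2 (two poles at s=0). By superposition:
  • 10: tracked with zero error.
  • 6t: tracked with zero error.
  • 8t^2: e_ss = 16/K_a with K_a=1/3762 → 60192.
Total e_ss = 60192.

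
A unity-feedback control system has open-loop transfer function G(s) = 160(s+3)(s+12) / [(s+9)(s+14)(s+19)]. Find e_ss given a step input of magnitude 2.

266/453

No free integrators in G(s): this is a type 0 system.
K_p = lim_{s→0} G(s) = 160·3·12 / (9·14·19) = 320/133.
e_ss = 2/(1 + K_p) = 2/(453/133) = 266/453.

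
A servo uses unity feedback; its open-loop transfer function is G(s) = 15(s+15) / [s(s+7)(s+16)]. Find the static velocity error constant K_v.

G(s) has one factor of s in the denominator, so the system is type 1.
K_v = lim_{s→0} s·G(s) = 15·15 / (7·16) = 225/112.

225/112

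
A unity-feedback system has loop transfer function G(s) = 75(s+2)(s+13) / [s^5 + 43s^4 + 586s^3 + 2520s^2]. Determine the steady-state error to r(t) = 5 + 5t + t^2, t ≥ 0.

168/65

Factoring s^2 from the denominator leaves a polynomial with constant term 2520, so the system is type 2. Taking each input component in turn:
  • 5: tracked with zero error.
  • 5t: tracked with zero error.
  • t^2: e_ss = 2/K_a with K_a=65/84 → 168/65.
Total e_ss = 168/65.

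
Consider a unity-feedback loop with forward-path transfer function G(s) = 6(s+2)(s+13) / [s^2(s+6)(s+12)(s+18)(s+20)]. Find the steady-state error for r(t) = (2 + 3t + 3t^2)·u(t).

12960/13

G(s) has two factors of s in the denominator, so the system is type 2. Treating each term separately:
  • 2: tracked with zero error.
  • 3t: tracked with zero error.
  • 3t^2: e_ss = 6/K_a with K_a=13/2160 → 12960/13.
Total e_ss = 12960/13.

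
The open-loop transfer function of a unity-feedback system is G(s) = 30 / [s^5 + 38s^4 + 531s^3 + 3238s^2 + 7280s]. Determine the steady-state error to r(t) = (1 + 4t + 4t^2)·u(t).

infinity

The denominator has no term below 7280s — 1 pole at s=0, type 1. By superposition:
  • 1: tracked with zero error.
  • 4t: e_ss = 4/K_v with K_v=3/728 → 2912/3.
  • 4t^2: a type-1 system cannot track it, e_ss → ∞.
The unbounded component dominates.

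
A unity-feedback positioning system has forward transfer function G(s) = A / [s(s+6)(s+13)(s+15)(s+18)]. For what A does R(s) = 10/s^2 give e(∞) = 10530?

20

The open loop has one pole at the origin → type 1 system.
K_v = lim_{s→0} s·G(s) = A / (6·13·15·18) = (1/21060)·A.
e_ss = 10/K_v = 10530 ⇒ K_v = 1/1053 ⇒ A = (1/1053)/(1/21060) = 20.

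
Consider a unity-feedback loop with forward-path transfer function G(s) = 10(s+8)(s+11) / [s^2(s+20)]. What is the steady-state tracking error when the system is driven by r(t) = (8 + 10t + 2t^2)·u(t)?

The open loop has two poles at the origin → type 2 system. By superposition:
  • 8: tracked with zero error.
  • 10t: tracked with zero error.
  • 2t^2: e_ss = 4/K_a with K_a=44 → 1/11.
Total e_ss = 1/11.

1/11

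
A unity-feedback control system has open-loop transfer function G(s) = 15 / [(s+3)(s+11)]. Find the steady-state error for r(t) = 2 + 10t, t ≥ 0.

System type = 0 (no poles at s=0). By superposition:
  • 2: e_ss = 2/(1+K_p) with K_p=5/11 → 1.375.
  • 10t: a type-0 system cannot track it, e_ss → ∞.
The unbounded component dominates.

infinity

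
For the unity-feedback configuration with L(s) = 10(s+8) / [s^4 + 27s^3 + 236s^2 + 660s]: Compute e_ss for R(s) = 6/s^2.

The denominator has no term below 660s — 1 pole at s=0, type 1.
K_v = lim_{s→0} s·L(s) = 10·8 / 660 = 4/33.
e_ss = 6/K_v = 6/(4/33) = 49.5.

49.5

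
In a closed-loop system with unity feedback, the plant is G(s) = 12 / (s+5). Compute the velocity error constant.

G(s) has no factors of s in the denominator, so the system is type 0.
K_v = lim_{s→0} s·G(s) = 0 (the extra factor of s kills the finite limit).

0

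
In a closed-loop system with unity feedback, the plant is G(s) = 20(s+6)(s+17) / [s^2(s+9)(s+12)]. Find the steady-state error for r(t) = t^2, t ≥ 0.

The open loop has two poles at the origin → type 2 system.
K_a = lim_{s→0} s^2·G(s) = 20·6·17 / (9·12) = 170/9.
r(t) = t^2 gives R(s) = 2/s^3.
e_ss = 2/K_a = 2/(170/9) = 9/85.

9/85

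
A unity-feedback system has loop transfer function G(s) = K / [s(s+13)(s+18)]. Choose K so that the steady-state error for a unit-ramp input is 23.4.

One free integrator in G(s): this is a type 1 system.
K_v = lim_{s→0} s·G(s) = K / (13·18) = (1/234)·K.
e_ss = 1/K_v = 23.4 ⇒ K_v = 5/117 ⇒ K = (5/117)/(1/234) = 10.

10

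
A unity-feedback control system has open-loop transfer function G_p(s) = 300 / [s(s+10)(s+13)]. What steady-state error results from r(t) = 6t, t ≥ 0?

System type = 1 (one pole at s=0).
K_v = lim_{s→0} s·G_p(s) = 300 / (10·13) = 30/13.
e_ss = 6/K_v = 6/(30/13) = 2.6.

2.6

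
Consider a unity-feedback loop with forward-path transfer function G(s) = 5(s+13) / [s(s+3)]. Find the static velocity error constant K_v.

65/3

G(s) has one factor of s in the denominator, so the system is type 1.
K_v = lim_{s→0} s·G(s) = 5·13 / (3) = 65/3.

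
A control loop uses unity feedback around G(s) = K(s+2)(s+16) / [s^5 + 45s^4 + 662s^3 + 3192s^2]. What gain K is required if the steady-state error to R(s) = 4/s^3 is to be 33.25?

Factoring s^2 from the denominator leaves a polynomial with constant term 3192, so the system is type 2.
K_a = lim_{s→0} s^2·G(s) = K·2·16 / 3192 = (4/399)·K.
e_ss = 4/K_a = 33.25 ⇒ K_a = 16/133 ⇒ K = (16/133)/(4/399) = 12.

12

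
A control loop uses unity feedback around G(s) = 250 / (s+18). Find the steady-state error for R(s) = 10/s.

45/67

G(s) has no factors of s in the denominator, so the system is type 0.
K_p = lim_{s→0} G(s) = 250 / (18) = 125/9.
e_ss = 10/(1 + K_p) = 10/(134/9) = 45/67.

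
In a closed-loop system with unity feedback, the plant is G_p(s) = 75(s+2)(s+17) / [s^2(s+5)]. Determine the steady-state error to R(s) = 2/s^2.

0

Two free integrators in G_p(s): this is a type 2 system.
K_v = ∞ for a type-2 system; e_ss to a ramp is zero.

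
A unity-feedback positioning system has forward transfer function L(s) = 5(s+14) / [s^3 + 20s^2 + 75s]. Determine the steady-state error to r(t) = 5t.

75/14

Lowest-order denominator term is 75s, so the open loop has 1 pole at the origin → type 1 system.
K_v = lim_{s→0} s·L(s) = 5·14 / 75 = 14/15.
e_ss = 5/K_v = 5/(14/15) = 75/14.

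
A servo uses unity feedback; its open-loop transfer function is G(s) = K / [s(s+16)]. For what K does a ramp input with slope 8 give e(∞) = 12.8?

10

One free integrator in G(s): this is a type 1 system.
K_v = lim_{s→0} s·G(s) = K / (16) = 0.0625·K.
e_ss = 8/K_v = 12.8 ⇒ K_v = 0.625 ⇒ K = 0.625/0.0625 = 10.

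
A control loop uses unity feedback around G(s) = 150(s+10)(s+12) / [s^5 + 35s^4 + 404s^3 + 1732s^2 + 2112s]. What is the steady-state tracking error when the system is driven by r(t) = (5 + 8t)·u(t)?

352/375

The denominator has no term below 2112s — 1 pole at s=0, type 1. Treating each term separately:
  • 5: tracked with zero error.
  • 8t: e_ss = 8/K_v with K_v=375/44 → 352/375.
Total e_ss = 352/375.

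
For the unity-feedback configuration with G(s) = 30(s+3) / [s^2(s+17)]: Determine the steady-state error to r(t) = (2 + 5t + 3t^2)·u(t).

The open loop has two poles at the origin → type 2 system. By superposition:
  • 2: tracked with zero error.
  • 5t: tracked with zero error.
  • 3t^2: e_ss = 6/K_a with K_a=90/17 → 17/15.
Total e_ss = 17/15.

17/15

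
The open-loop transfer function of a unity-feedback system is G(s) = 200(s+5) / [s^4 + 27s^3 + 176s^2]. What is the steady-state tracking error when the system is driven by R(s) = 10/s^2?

0

The denominator has no term below 176s^2 — 2 poles at s=0, type 2.
A type-2 system has K_v = ∞, so it tracks a ramp input with zero steady-state error.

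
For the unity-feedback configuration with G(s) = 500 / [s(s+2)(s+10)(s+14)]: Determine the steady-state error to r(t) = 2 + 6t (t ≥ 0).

3.36

G(s) has one factor of s in the denominator, so the system is type 1. Treating each term separately:
  • 2: tracked with zero error.
  • 6t: e_ss = 6/K_v with K_v=25/14 → 3.36.
Total e_ss = 3.36.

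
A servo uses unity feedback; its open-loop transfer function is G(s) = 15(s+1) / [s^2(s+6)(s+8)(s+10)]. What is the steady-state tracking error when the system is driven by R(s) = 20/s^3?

640

Two free integrators in G(s): this is a type 2 system.
K_a = lim_{s→0} s^2·G(s) = 15·1 / (6·8·10) = 1/32.
r(t) = 10t^2 gives R(s) = 20/s^3.
e_ss = 20/K_a = 20/(1/32) = 640.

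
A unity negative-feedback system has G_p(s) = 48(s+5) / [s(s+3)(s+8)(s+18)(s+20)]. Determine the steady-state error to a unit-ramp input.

36

One free integrator in G_p(s): this is a type 1 system.
K_v = lim_{s→0} s·G_p(s) = 48·5 / (3·8·18·20) = 1/36.
e_ss = 1/K_v = 1/(1/36) = 36.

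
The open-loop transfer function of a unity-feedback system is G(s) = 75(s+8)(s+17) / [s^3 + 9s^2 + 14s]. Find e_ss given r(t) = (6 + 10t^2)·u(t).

Factoring s from the denominator leaves a polynomial with constant term 14, so the system is type 1. Treating each term separately:
  • 6: tracked with zero error.
  • 10t^2: a type-1 system cannot track it, e_ss → ∞.
The unbounded component dominates.

infinity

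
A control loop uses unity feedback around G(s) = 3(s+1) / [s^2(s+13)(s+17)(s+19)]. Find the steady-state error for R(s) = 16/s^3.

Two free integrators in G(s): this is a type 2 system.
K_a = lim_{s→0} s^2·G(s) = 3·1 / (13·17·19) = 3/4199.
r(t) = 8t^2 gives R(s) = 16/s^3.
e_ss = 16/K_a = 16/(3/4199) = 67184/3.

67184/3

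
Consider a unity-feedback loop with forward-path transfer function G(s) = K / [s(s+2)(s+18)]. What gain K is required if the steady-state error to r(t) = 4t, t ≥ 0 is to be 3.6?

One free integrator in G(s): this is a type 1 system.
K_v = lim_{s→0} s·G(s) = K / (2·18) = (1/36)·K.
e_ss = 4/K_v = 3.6 ⇒ K_v = 10/9 ⇒ K = (10/9)/(1/36) = 40.

40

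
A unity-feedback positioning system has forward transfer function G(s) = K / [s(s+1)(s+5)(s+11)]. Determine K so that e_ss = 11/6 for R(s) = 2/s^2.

The open loop has one pole at the origin → type 1 system.
K_v = lim_{s→0} s·G(s) = K / (1·5·11) = (1/55)·K.
e_ss = 2/K_v = 11/6 ⇒ K_v = 12/11 ⇒ K = (12/11)/(1/55) = 60.

60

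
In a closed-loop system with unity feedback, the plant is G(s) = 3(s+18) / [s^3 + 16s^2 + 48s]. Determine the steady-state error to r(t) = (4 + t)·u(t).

The denominator has no term below 48s — 1 pole at s=0, type 1. By superposition:
  • 4: tracked with zero error.
  • t: e_ss = 1/K_v with K_v=1.125 → 8/9.
Total e_ss = 8/9.

8/9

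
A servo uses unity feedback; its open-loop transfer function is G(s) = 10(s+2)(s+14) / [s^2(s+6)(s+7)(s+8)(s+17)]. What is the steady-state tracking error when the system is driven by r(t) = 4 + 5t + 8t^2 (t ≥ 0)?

326.4

System type = 2 (two poles at s=0). Taking each input component in turn:
  • 4: tracked with zero error.
  • 5t: tracked with zero error.
  • 8t^2: e_ss = 16/K_a with K_a=5/102 → 326.4.
Total e_ss = 326.4.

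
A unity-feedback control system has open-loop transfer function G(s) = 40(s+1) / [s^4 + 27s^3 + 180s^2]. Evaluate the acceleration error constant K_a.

The denominator has no term below 180s^2 — 2 poles at s=0, type 2.
K_a = lim_{s→0} s^2·G(s) = 40·1 / 180 = 2/9.

2/9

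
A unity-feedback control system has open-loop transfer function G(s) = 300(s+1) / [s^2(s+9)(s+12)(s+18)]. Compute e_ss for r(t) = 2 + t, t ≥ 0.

System type = 2 (two poles at s=0). By superposition:
  • 2: tracked with zero error.
  • t: tracked with zero error.
Total e_ss = 0.

0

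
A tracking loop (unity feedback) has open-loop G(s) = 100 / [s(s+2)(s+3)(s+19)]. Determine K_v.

50/57

G(s) has one factor of s in the denominator, so the system is type 1.
K_v = lim_{s→0} s·G(s) = 100 / (2·3·19) = 50/57.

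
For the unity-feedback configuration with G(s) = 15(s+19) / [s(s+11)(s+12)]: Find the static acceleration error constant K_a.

The open loop has one pole at the origin → type 1 system.
K_a = lim_{s→0} s^2·G(s) = 0 (the extra factor of s kills the finite limit).

0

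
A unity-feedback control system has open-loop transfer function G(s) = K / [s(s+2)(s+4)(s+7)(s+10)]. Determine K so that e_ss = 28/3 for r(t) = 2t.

The open loop has one pole at the origin → type 1 system.
K_v = lim_{s→0} s·G(s) = K / (2·4·7·10) = (1/560)·K.
e_ss = 2/K_v = 28/3 ⇒ K_v = 3/14 ⇒ K = (3/14)/(1/560) = 120.

120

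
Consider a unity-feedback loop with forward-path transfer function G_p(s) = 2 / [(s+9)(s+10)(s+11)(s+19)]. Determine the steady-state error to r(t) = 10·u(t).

47025/4703

System type = 0 (no poles at s=0).
K_p = lim_{s→0} G_p(s) = 2 / (9·10·11·19) = 1/9405.
e_ss = 10/(1 + K_p) = 10/(9406/9405) = 47025/4703.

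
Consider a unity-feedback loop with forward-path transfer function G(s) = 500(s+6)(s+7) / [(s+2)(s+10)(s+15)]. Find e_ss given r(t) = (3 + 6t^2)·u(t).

infinity

No free integrators in G(s): this is a type 0 system. By superposition:
  • 3: e_ss = 3/(1+K_p) with K_p=70 → 3/71.
  • 6t^2: a type-0 system cannot track it, e_ss → ∞.
The unbounded component dominates.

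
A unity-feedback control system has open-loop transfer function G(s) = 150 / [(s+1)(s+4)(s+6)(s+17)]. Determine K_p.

25/68

The open loop has no poles at the origin → type 0 system.
K_p = lim_{s→0} G(s) = 150 / (1·4·6·17) = 25/68.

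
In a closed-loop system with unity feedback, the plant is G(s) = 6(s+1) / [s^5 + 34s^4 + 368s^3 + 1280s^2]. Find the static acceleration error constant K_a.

Factoring s^2 from the denominator leaves a polynomial with constant term 1280, so the system is type 2.
K_a = lim_{s→0} s^2·G(s) = 6·1 / 1280 = 3/640.

3/640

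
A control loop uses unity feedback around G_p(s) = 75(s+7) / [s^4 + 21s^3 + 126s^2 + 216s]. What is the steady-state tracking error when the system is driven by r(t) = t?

The denominator has no term below 216s — 1 pole at s=0, type 1.
K_v = lim_{s→0} s·G_p(s) = 75·7 / 216 = 175/72.
e_ss = 1/K_v = 1/(175/72) = 72/175.

72/175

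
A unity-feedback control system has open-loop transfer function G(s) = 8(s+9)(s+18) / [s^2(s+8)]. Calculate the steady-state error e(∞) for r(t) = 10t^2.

10/81

Two free integrators in G(s): this is a type 2 system.
K_a = lim_{s→0} s^2·G(s) = 8·9·18 / (8) = 162.
r(t) = 10t^2 gives R(s) = 20/s^3.
e_ss = 20/K_a = 20/162 = 10/81.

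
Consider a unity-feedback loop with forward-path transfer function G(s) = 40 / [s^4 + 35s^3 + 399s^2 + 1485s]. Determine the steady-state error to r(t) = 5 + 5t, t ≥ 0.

185.625

The denominator has no term below 1485s — 1 pole at s=0, type 1. Treating each term separately:
  • 5: tracked with zero error.
  • 5t: e_ss = 5/K_v with K_v=8/297 → 185.625.
Total e_ss = 185.625.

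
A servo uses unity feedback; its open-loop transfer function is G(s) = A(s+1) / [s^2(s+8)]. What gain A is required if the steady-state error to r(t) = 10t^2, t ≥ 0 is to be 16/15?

G(s) has two factors of s in the denominator, so the system is type 2.
K_a = lim_{s→0} s^2·G(s) = A·1 / (8) = 0.125·A.
e_ss = 20/K_a = 16/15 ⇒ K_a = 18.75 ⇒ A = 18.75/0.125 = 150.

150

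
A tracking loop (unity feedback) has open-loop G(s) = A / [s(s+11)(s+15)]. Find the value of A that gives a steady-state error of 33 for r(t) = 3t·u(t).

G(s) has one factor of s in the denominator, so the system is type 1.
K_v = lim_{s→0} s·G(s) = A / (11·15) = (1/165)·A.
e_ss = 3/K_v = 33 ⇒ K_v = 1/11 ⇒ A = (1/11)/(1/165) = 15.

15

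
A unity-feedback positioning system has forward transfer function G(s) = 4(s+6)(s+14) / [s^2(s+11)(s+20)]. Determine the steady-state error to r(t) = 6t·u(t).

0

Two free integrators in G(s): this is a type 2 system.
A type-2 system has K_v = ∞, so it tracks a ramp input with zero steady-state error.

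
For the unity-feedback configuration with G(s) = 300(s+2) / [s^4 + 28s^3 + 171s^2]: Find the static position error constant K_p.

K_p = lim_{s→0} G(s); with 2 poles at the origin the limit diverges, so K_p = ∞.

infinity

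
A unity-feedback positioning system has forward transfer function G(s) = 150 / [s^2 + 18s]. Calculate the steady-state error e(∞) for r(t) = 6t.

0.72

Lowest-order denominator term is 18s, so the open loop has 1 pole at the origin → type 1 system.
K_v = lim_{s→0} s·G(s) = 150 / 18 = 25/3.
e_ss = 6/K_v = 6/(25/3) = 0.72.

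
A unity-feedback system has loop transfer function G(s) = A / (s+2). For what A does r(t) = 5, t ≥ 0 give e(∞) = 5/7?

G(s) has no factors of s in the denominator, so the system is type 0.
K_p = lim_{s→0} G(s) = A / (2) = 0.5·A.
e_ss = 5/(1 + K_p) = 5/7 ⇒ 1 + 0.5·A = 7 ⇒ A = 12.

12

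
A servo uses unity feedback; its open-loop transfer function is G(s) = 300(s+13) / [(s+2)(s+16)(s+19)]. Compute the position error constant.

975/152

The open loop has no poles at the origin → type 0 system.
K_p = lim_{s→0} G(s) = 300·13 / (2·16·19) = 975/152.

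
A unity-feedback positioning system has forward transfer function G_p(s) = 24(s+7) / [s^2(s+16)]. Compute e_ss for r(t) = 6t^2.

8/7

The open loop has two poles at the origin → type 2 system.
K_a = lim_{s→0} s^2·G_p(s) = 24·7 / (16) = 10.5.
r(t) = 6t^2 gives R(s) = 12/s^3.
e_ss = 12/K_a = 12/10.5 = 8/7.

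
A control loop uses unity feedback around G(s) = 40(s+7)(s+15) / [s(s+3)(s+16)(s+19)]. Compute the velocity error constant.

175/38

System type = 1 (one pole at s=0).
K_v = lim_{s→0} s·G(s) = 40·7·15 / (3·16·19) = 175/38.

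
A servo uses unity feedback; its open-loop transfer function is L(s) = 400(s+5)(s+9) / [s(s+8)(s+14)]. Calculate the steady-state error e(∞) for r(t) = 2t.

14/1125

L(s) has one factor of s in the denominator, so the system is type 1.
K_v = lim_{s→0} s·L(s) = 400·5·9 / (8·14) = 1125/7.
e_ss = 2/K_v = 2/(1125/7) = 14/1125.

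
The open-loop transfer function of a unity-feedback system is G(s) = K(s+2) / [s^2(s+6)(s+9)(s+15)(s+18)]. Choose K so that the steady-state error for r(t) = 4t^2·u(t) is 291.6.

System type = 2 (two poles at s=0).
K_a = lim_{s→0} s^2·G(s) = K·2 / (6·9·15·18) = (1/7290)·K.
e_ss = 8/K_a = 291.6 ⇒ K_a = 20/729 ⇒ K = (20/729)/(1/7290) = 200.

200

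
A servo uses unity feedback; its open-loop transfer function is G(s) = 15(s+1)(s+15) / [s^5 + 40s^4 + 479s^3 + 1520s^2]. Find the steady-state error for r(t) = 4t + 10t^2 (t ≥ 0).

The denominator has no term below 1520s^2 — 2 poles at s=0, type 2. Taking each input component in turn:
  • 4t: tracked with zero error.
  • 10t^2: e_ss = 20/K_a with K_a=45/304 → 1216/9.
Total e_ss = 1216/9.

1216/9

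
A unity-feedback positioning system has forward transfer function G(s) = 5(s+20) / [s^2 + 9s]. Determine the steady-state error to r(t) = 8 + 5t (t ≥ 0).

Factoring s from the denominator leaves a polynomial with constant term 9, so the system is type 1. Taking each input component in turn:
  • 8: tracked with zero error.
  • 5t: e_ss = 5/K_v with K_v=100/9 → 0.45.
Total e_ss = 0.45.

0.45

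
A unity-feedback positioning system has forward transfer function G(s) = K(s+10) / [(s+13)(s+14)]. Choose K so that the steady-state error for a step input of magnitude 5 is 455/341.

System type = 0 (no poles at s=0).
K_p = lim_{s→0} G(s) = K·10 / (13·14) = (5/91)·K.
e_ss = 5/(1 + K_p) = 455/341 ⇒ 1 + (5/91)·K = 341/91 ⇒ K = 50.

50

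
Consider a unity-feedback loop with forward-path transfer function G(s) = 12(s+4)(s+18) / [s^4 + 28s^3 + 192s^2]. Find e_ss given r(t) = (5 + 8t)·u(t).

Lowest-order denominator term is 192s^2, so the open loop has 2 poles at the origin → type 2 system. By superposition:
  • 5: tracked with zero error.
  • 8t: tracked with zero error.
Total e_ss = 0.

0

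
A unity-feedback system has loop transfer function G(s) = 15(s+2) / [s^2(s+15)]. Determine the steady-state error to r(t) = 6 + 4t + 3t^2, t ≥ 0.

G(s) has two factors of s in the denominator, so the system is type 2. Treating each term separately:
  • 6: tracked with zero error.
  • 4t: tracked with zero error.
  • 3t^2: e_ss = 6/K_a with K_a=2 → 3.
Total e_ss = 3.

3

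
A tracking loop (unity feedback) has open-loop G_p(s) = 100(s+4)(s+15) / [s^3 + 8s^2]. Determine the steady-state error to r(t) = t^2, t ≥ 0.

Factoring s^2 from the denominator leaves a polynomial with constant term 8, so the system is type 2.
K_a = lim_{s→0} s^2·G_p(s) = 100·4·15 / 8 = 750.
r(t) = t^2 gives R(s) = 2/s^3.
e_ss = 2/K_a = 2/750 = 1/375.

1/375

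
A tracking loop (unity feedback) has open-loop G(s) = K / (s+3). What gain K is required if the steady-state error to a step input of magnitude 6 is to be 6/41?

G(s) has no factors of s in the denominator, so the system is type 0.
K_p = lim_{s→0} G(s) = K / (3) = (1/3)·K.
e_ss = 6/(1 + K_p) = 6/41 ⇒ 1 + (1/3)·K = 41 ⇒ K = 120.

120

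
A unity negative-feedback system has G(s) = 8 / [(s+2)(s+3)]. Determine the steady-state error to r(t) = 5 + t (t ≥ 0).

The open loop has no poles at the origin → type 0 system. Taking each input component in turn:
  • 5: e_ss = 5/(1+K_p) with K_p=4/3 → 15/7.
  • t: a type-0 system cannot track it, e_ss → ∞.
The unbounded component dominates.

infinity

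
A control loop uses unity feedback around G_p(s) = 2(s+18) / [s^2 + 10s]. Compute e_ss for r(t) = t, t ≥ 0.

5/18

Factoring s from the denominator leaves a polynomial with constant term 10, so the system is type 1.
K_v = lim_{s→0} s·G_p(s) = 2·18 / 10 = 3.6.
e_ss = 1/K_v = 1/3.6 = 5/18.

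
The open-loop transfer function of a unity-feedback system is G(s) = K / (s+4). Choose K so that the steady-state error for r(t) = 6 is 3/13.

100

G(s) has no factors of s in the denominator, so the system is type 0.
K_p = lim_{s→0} G(s) = K / (4) = 0.25·K.
e_ss = 6/(1 + K_p) = 3/13 ⇒ 1 + 0.25·K = 26 ⇒ K = 100.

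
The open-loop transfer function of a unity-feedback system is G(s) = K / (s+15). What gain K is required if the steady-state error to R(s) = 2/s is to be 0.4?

G(s) has no factors of s in the denominator, so the system is type 0.
K_p = lim_{s→0} G(s) = K / (15) = (1/15)·K.
e_ss = 2/(1 + K_p) = 0.4 ⇒ 1 + (1/15)·K = 5 ⇒ K = 60.

60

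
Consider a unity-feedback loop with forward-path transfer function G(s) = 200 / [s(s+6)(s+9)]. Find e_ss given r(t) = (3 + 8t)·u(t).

2.16

G(s) has one factor of s in the denominator, so the system is type 1. Treating each term separately:
  • 3: tracked with zero error.
  • 8t: e_ss = 8/K_v with K_v=100/27 → 2.16.
Total e_ss = 2.16.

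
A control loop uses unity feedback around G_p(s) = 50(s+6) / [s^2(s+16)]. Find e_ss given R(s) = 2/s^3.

Two free integrators in G_p(s): this is a type 2 system.
K_a = lim_{s→0} s^2·G_p(s) = 50·6 / (16) = 18.75.
r(t) = t^2 gives R(s) = 2/s^3.
e_ss = 2/K_a = 2/18.75 = 8/75.

8/75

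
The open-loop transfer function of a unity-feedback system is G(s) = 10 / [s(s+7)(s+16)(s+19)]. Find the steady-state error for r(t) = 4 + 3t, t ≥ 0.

638.4

One free integrator in G(s): this is a type 1 system. Taking each input component in turn:
  • 4: tracked with zero error.
  • 3t: e_ss = 3/K_v with K_v=5/1064 → 638.4.
Total e_ss = 638.4.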